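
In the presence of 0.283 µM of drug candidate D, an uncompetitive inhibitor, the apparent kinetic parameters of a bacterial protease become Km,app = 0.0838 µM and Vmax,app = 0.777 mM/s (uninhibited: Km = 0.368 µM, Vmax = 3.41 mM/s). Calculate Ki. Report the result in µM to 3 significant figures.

0.0835 µM

Uncompetitive: Vmax,app = Vmax/α (and Km,app = Km/α) with α = 1 + [I]/Ki.
α = Vmax/Vmax,app = 3.41/0.777 = 4.389.
Since α = 1 + [I]/Ki, [I]/Ki = 4.389 − 1 = 3.389 and Ki = 0.283/3.389 = 0.0835 µM.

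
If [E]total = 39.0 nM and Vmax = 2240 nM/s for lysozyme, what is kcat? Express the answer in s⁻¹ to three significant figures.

57.4 s⁻¹

kcat = Vmax/[E]total = 2240 nM/s / 39.0 nM = 57.4 s⁻¹.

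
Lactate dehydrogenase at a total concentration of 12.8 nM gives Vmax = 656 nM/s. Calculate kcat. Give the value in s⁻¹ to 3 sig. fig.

kcat = Vmax/[E]total = 656 nM/s / 12.8 nM = 51.2 s⁻¹.

51.2 s⁻¹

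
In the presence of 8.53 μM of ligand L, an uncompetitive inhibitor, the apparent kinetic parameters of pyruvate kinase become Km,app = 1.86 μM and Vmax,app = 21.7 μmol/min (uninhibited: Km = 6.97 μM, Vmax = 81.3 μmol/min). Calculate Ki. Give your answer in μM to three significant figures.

Uncompetitive: Vmax,app = Vmax/α (and Km,app = Km/α) with α = 1 + [I]/Ki.
α = Vmax/Vmax,app = 81.3/21.7 = 3.747.
Since α = 1 + [I]/Ki, [I]/Ki = 3.747 − 1 = 2.747 and Ki = 8.53/2.747 = 3.11 μM.

3.11 μM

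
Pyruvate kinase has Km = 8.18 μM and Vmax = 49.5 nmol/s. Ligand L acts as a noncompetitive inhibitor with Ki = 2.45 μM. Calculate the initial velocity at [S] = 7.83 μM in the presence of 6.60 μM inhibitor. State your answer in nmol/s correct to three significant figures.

6.55 nmol/s

α = 1 + [I]/Ki = 1 + 6.60/2.45 = 3.694.
For a noncompetitive inhibitor, Vmax is reduced to Vmax/α while Km is unchanged: Km,app = 8.18 μM, Vmax,app = 13.4 nmol/s.
v = Vmax,app·[S]/(Km,app + [S]) = 13.4 × 7.83/(8.18 + 7.83) = 6.55 nmol/s.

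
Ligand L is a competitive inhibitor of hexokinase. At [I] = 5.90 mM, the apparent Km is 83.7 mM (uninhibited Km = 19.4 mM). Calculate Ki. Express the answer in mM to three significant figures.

Competitive: Km,app = α·Km with α = 1 + [I]/Ki.
α = Km,app/Km = 83.7/19.4 = 4.314.
Since α = 1 + [I]/Ki, [I]/Ki = 4.314 − 1 = 3.314 and Ki = 5.90/3.314 = 1.78 mM.

1.78 mM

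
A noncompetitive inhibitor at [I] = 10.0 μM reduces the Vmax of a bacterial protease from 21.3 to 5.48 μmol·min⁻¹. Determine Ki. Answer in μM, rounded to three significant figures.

Noncompetitive: Vmax,app = Vmax/α with α = 1 + [I]/Ki.
α = Vmax/Vmax,app = 21.3/5.48 = 3.887.
Ki = [I]/(α − 1) = 10.0/2.887 = 3.46 μM.

3.46 μM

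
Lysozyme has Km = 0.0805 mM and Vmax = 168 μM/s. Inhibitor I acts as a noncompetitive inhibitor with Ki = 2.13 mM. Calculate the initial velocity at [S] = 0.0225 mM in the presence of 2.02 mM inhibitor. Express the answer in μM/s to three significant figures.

18.8 μM/s

α = 1 + [I]/Ki = 1 + 2.02/2.13 = 1.948.
For a noncompetitive inhibitor, Vmax is reduced to Vmax/α while Km is unchanged: Km,app = 0.0805 mM, Vmax,app = 86.2 μM/s.
v = Vmax,app·[S]/(Km,app + [S]) = 86.2 × 0.0225/(0.0805 + 0.0225) = 18.8 μM/s.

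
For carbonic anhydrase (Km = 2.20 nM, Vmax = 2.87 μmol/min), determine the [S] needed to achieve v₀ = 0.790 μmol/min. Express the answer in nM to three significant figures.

Rearranging v = Vmax[S]/(Km+[S]) gives [S] = Km·v/(Vmax − v).
[S] = 2.20 × 0.790 / (2.87 − 0.790) = 1.738/2.080 = 0.836 nM.

0.836 nM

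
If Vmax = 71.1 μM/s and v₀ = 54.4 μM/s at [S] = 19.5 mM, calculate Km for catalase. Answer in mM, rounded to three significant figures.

v/Vmax = 54.4/71.1 = 0.7651 = [S]/(Km+[S]).
So Km + [S] = [S]/0.7651 = 25.49 mM, giving Km = 25.49 − 19.5 = 5.99 mM.

5.99 mM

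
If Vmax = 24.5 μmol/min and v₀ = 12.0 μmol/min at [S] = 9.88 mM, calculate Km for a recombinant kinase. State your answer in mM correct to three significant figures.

10.3 mM

From v = Vmax[S]/(Km+[S]), Km = [S](Vmax − v)/v.
Km = 9.88 × (24.5 − 12.0) / 12.0 = 123.5/12.0 = 10.3 mM.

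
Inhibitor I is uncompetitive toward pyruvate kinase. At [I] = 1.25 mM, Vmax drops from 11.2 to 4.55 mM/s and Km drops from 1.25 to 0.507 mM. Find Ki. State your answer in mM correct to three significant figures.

0.855 mM

Uncompetitive: Vmax,app = Vmax/α (and Km,app = Km/α) with α = 1 + [I]/Ki.
α = Vmax/Vmax,app = 11.2/4.55 = 2.462.
Ki = [I]/(α − 1) = 1.25/1.462 = 0.855 mM.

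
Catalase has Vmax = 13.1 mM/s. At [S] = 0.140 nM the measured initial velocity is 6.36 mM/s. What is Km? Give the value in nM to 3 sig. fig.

0.148 nM

From v = Vmax[S]/(Km+[S]), Km = [S](Vmax − v)/v.
Km = 0.140 × (13.1 − 6.36) / 6.36 = 0.9436/6.36 = 0.148 nM.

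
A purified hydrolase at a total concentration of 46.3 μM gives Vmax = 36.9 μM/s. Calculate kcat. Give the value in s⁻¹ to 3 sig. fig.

0.797 s⁻¹

kcat = Vmax/[E]total = 36.9 μM/s / 46.3 μM = 0.797 s⁻¹.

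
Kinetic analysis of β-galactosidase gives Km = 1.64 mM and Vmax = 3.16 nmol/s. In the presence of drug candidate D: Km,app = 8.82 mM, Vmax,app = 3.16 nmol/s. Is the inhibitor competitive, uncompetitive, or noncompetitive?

competitive

Km increases (1.64 → 8.82 mM) while Vmax is unchanged — the hallmark of competitive inhibition.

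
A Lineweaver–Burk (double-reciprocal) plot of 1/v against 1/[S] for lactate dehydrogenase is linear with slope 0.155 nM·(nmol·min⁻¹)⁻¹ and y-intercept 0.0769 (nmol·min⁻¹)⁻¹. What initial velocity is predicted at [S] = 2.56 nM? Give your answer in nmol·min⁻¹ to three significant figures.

7.28 nmol·min⁻¹

The y-intercept is 1/Vmax, so Vmax = 1/0.0769 = 13.0 nmol·min⁻¹.
The slope is Km/Vmax, so Km = 0.155 × 13.0 = 2.02 nM.
Then v = 13.0 × 2.56/(2.02 + 2.56) = 7.28 nmol·min⁻¹.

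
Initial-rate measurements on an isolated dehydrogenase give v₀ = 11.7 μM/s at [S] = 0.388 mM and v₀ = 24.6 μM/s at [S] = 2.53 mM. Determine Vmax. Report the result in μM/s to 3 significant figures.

30.7 μM/s

In reciprocal form, 1/v = (Km/Vmax)·(1/[S]) + 1/Vmax. The two points give (1/[S], 1/v) = (2.577, 0.08547) and (0.3953, 0.04065).
Slope = (0.08547 − 0.04065)/(2.577 − 0.3953) = 0.02054; intercept = 0.08547 − 0.02054×2.577 = 0.03253.
Vmax = 1/intercept = 30.7 μM/s; Km = slope × Vmax = 0.02054 × 30.7 = 0.631 mM.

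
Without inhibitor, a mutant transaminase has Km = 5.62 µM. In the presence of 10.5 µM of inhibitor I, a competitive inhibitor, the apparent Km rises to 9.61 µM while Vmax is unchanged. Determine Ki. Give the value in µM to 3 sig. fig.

Competitive: Km,app = α·Km with α = 1 + [I]/Ki.
α = Km,app/Km = 9.61/5.62 = 1.710.
Since α = 1 + [I]/Ki, [I]/Ki = 1.710 − 1 = 0.7100 and Ki = 10.5/0.7100 = 14.8 µM.

14.8 µM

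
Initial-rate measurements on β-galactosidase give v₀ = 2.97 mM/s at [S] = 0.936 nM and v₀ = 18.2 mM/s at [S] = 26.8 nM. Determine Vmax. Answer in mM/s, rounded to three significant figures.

22.3 mM/s

From v = Vmax[S]/(Km+[S]), each point gives Vmax = v(Km+[S])/[S].
Equating: 2.97(Km+0.936)/0.936 = 18.2(Km+26.8)/26.8.
3.173·Km + 2.97 = 0.6791·Km + 18.2, so (3.173 − 0.6791)·Km = 18.2 − 2.97.
Km = 15.23/2.494 = 6.11 nM; then Vmax = 2.97(6.11+0.936)/0.936 = 22.3 mM/s.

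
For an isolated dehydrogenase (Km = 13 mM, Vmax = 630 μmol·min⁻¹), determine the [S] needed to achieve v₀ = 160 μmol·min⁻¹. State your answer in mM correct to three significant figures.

4.43 mM

The required fractional saturation is v/Vmax = 160/630 = 0.2540.
Then [S]/(Km+[S]) = 0.2540 ⇒ [S] = 13 × 0.2540/(1 − 0.2540) = 4.43 mM.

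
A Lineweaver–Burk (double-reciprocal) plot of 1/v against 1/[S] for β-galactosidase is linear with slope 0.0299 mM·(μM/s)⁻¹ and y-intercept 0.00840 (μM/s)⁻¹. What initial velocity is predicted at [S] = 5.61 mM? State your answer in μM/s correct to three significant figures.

The y-intercept is 1/Vmax, so Vmax = 1/0.00840 = 119 μM/s.
The slope is Km/Vmax, so Km = 0.0299 × 119 = 3.56 mM.
Then v = 119 × 5.61/(3.56 + 5.61) = 72.8 μM/s.

72.8 μM/s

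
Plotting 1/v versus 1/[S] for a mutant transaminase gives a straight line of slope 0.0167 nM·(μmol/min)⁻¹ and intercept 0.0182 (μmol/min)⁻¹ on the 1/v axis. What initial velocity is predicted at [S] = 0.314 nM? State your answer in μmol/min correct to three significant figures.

14.0 μmol/min

The y-intercept is 1/Vmax, so Vmax = 1/0.0182 = 54.9 μmol/min.
The slope is Km/Vmax, so Km = 0.0167 × 54.9 = 0.918 nM.
Then v = 54.9 × 0.314/(0.918 + 0.314) = 14.0 μmol/min.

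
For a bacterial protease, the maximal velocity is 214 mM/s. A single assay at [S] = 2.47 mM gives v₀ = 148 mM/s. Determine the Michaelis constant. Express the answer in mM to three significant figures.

From v = Vmax[S]/(Km+[S]), Km = [S](Vmax − v)/v.
Km = 2.47 × (214 − 148) / 148 = 163.0/148 = 1.10 mM.

1.10 mM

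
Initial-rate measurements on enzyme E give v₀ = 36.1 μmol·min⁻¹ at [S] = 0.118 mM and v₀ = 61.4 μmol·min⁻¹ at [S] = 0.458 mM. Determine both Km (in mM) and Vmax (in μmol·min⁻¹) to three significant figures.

In reciprocal form, 1/v = (Km/Vmax)·(1/[S]) + 1/Vmax. The two points give (1/[S], 1/v) = (8.475, 0.02770) and (2.183, 0.01629).
Slope = (0.02770 − 0.01629)/(8.475 − 2.183) = 0.001814; intercept = 0.02770 − 0.001814×8.475 = 0.01233.
Vmax = 1/intercept = 81.1 μmol·min⁻¹; Km = slope × Vmax = 0.001814 × 81.1 = 0.147 mM.

Km = 0.147 mM; Vmax = 81.1 μmol·min⁻¹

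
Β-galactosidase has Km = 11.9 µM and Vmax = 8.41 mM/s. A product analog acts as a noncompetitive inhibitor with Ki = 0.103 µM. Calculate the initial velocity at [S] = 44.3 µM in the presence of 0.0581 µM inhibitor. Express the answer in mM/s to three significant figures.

α = 1 + [I]/Ki = 1 + 0.0581/0.103 = 1.564.
For a noncompetitive inhibitor, Vmax is reduced to Vmax/α while Km is unchanged: Km,app = 11.9 µM, Vmax,app = 5.38 mM/s.
v = Vmax,app·[S]/(Km,app + [S]) = 5.38 × 44.3/(11.9 + 44.3) = 4.24 mM/s.

4.24 mM/s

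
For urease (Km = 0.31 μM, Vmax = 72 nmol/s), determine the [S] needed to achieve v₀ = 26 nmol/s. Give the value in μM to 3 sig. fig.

0.175 μM

The required fractional saturation is v/Vmax = 26/72 = 0.3611.
Then [S]/(Km+[S]) = 0.3611 ⇒ [S] = 0.31 × 0.3611/(1 − 0.3611) = 0.175 μM.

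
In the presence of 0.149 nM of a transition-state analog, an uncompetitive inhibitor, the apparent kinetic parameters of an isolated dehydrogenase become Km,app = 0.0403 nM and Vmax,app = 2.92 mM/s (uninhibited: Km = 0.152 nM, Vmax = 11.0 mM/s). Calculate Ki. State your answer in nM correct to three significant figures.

0.0538 nM

Uncompetitive: Vmax,app = Vmax/α (and Km,app = Km/α) with α = 1 + [I]/Ki.
α = Vmax/Vmax,app = 11.0/2.92 = 3.767.
Since α = 1 + [I]/Ki, [I]/Ki = 3.767 − 1 = 2.767 and Ki = 0.149/2.767 = 0.0538 nM.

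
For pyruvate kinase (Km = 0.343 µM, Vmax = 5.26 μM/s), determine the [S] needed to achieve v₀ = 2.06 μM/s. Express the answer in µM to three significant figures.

0.221 µM

Rearranging v = Vmax[S]/(Km+[S]) gives [S] = Km·v/(Vmax − v).
[S] = 0.343 × 2.06 / (5.26 − 2.06) = 0.7066/3.200 = 0.221 µM.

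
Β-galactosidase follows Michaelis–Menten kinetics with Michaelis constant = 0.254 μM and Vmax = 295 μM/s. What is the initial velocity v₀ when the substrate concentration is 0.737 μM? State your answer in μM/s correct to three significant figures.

219 μM/s

[S]/(Km+[S]) = 0.737/0.9910 = 0.7437, the fractional saturation.
v = 0.7437 × Vmax = 0.7437 × 295 = 219 μM/s.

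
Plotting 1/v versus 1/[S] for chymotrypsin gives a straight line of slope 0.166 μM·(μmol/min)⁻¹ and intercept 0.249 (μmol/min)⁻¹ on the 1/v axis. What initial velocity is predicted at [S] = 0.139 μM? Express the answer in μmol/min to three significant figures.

The y-intercept is 1/Vmax, so Vmax = 1/0.249 = 4.02 μmol/min.
The slope is Km/Vmax, so Km = 0.166 × 4.02 = 0.667 μM.
Then v = 4.02 × 0.139/(0.667 + 0.139) = 0.693 μmol/min.

0.693 μmol/min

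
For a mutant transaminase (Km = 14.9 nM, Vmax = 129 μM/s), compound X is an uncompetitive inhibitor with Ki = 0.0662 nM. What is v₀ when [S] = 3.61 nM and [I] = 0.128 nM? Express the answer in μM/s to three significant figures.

18.3 μM/s

α = 1 + [I]/Ki = 1 + 0.128/0.0662 = 2.934.
For an uncompetitive inhibitor, both parameters are divided by α, giving Vmax/α and Km/α: Km,app = 5.08 nM, Vmax,app = 44.0 μM/s.
v = Vmax,app·[S]/(Km,app + [S]) = 44.0 × 3.61/(5.08 + 3.61) = 18.3 μM/s.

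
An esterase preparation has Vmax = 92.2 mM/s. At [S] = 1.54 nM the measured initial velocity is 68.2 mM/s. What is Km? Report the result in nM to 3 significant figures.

From v = Vmax[S]/(Km+[S]), Km = [S](Vmax − v)/v.
Km = 1.54 × (92.2 − 68.2) / 68.2 = 36.96/68.2 = 0.542 nM.

0.542 nM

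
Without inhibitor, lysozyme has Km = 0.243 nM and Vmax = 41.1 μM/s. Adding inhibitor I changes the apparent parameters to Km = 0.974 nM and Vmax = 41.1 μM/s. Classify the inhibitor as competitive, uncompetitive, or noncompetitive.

Km increases (0.243 → 0.974 nM) while Vmax is unchanged — the hallmark of competitive inhibition.

competitive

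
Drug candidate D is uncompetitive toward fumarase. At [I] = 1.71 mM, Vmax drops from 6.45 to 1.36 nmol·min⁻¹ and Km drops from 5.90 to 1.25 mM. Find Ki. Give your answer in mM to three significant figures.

Uncompetitive: Vmax,app = Vmax/α (and Km,app = Km/α) with α = 1 + [I]/Ki.
α = Vmax/Vmax,app = 6.45/1.36 = 4.743.
Ki = [I]/(α − 1) = 1.71/3.743 = 0.457 mM.

0.457 mM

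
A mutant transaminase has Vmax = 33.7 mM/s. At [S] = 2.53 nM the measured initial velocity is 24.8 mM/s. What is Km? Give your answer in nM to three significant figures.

0.908 nM

v/Vmax = 24.8/33.7 = 0.7359 = [S]/(Km+[S]).
So Km + [S] = [S]/0.7359 = 3.438 nM, giving Km = 3.438 − 2.53 = 0.908 nM.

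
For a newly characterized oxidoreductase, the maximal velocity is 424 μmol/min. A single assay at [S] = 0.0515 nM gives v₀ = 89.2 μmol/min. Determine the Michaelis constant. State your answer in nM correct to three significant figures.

From v = Vmax[S]/(Km+[S]), Km = [S](Vmax − v)/v.
Km = 0.0515 × (424 − 89.2) / 89.2 = 17.24/89.2 = 0.193 nM.

0.193 nM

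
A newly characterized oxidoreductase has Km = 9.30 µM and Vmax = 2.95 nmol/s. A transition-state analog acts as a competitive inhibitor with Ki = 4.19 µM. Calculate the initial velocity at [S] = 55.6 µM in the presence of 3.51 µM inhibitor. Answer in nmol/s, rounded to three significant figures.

2.26 nmol/s

With α = 1 + [I]/Ki = 1 + 3.51/4.19 = 1.838, the competitive rate law is v = Vmax[S] / (αKm + [S]).
v = 2.95×55.6 / (1.838×9.30 + 55.6) = 164.0/72.69 = 2.26 nmol/s.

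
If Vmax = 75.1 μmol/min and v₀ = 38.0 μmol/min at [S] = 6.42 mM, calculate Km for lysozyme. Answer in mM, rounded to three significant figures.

From v = Vmax[S]/(Km+[S]), Km = [S](Vmax − v)/v.
Km = 6.42 × (75.1 − 38.0) / 38.0 = 238.2/38.0 = 6.27 mM.

6.27 mM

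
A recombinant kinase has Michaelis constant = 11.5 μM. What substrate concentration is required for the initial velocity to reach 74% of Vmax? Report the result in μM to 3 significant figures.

v/Vmax = [S]/(Km+[S]) = 0.74, so [S] = Km·0.74/(1 − 0.74) = 11.5 × 2.846.
[S] = 32.7 μM.

32.7 μM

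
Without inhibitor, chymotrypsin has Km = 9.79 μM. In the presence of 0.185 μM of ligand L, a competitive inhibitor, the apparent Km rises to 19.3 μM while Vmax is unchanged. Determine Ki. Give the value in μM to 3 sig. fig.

Competitive: Km,app = α·Km with α = 1 + [I]/Ki.
α = Km,app/Km = 19.3/9.79 = 1.971.
Since α = 1 + [I]/Ki, [I]/Ki = 1.971 − 1 = 0.9714 and Ki = 0.185/0.9714 = 0.190 μM.

0.190 μM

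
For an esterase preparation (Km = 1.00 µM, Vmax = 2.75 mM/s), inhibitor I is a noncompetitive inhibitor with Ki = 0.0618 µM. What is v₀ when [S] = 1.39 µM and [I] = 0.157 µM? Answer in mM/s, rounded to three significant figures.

0.452 mM/s

α = 1 + [I]/Ki = 1 + 0.157/0.0618 = 3.540.
For a noncompetitive inhibitor, Vmax is reduced to Vmax/α while Km is unchanged: Km,app = 1.00 µM, Vmax,app = 0.777 mM/s.
v = Vmax,app·[S]/(Km,app + [S]) = 0.777 × 1.39/(1.00 + 1.39) = 0.452 mM/s.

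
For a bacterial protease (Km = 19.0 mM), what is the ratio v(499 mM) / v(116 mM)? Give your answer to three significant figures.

The fractional saturations are [S]/(Km+[S]) = 116/135.0 = 0.8593 and 499/518.0 = 0.9633.
v₂/v₁ is just their ratio: 0.9633/0.8593 = 1.12.

1.12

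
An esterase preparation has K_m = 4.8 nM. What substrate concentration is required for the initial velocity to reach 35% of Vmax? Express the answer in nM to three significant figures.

2.58 nM

v/Vmax = [S]/(Km+[S]) = 0.35, so [S] = Km·0.35/(1 − 0.35) = 4.8 × 0.5385.
[S] = 2.58 nM.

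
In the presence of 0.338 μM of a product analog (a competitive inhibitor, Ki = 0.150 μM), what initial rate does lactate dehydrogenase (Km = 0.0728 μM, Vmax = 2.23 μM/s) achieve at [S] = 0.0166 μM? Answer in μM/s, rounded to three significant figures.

With α = 1 + [I]/Ki = 1 + 0.338/0.150 = 3.253, the competitive rate law is v = Vmax[S] / (αKm + [S]).
v = 2.23×0.0166 / (3.253×0.0728 + 0.0166) = 0.03702/0.2534 = 0.146 μM/s.

0.146 μM/s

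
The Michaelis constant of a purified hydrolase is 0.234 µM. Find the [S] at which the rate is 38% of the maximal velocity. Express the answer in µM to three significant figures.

v/Vmax = [S]/(Km+[S]) = 0.38, so [S] = Km·0.38/(1 − 0.38) = 0.234 × 0.6129.
[S] = 0.143 µM.

0.143 µM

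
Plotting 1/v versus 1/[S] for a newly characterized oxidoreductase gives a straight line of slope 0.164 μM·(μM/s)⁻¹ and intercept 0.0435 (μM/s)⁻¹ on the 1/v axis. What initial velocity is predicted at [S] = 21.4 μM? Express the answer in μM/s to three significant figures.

The y-intercept is 1/Vmax, so Vmax = 1/0.0435 = 23.0 μM/s.
The slope is Km/Vmax, so Km = 0.164 × 23.0 = 3.77 μM.
Then v = 23.0 × 21.4/(3.77 + 21.4) = 19.5 μM/s.

19.5 μM/s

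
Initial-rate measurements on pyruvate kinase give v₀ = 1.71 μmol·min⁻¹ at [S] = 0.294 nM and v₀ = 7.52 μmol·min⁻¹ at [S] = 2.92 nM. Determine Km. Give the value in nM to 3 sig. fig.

1.79 nM

From v = Vmax[S]/(Km+[S]), each point gives Vmax = v(Km+[S])/[S].
Equating: 1.71(Km+0.294)/0.294 = 7.52(Km+2.92)/2.92.
5.816·Km + 1.71 = 2.575·Km + 7.52, so (5.816 − 2.575)·Km = 7.52 − 1.71.
Km = 5.810/3.241 = 1.79 nM; then Vmax = 1.71(1.79+0.294)/0.294 = 12.1 μmol·min⁻¹.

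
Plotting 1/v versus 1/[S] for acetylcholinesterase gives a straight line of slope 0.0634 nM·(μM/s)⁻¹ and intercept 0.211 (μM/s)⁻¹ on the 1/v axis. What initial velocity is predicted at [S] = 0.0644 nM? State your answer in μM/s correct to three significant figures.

The y-intercept is 1/Vmax, so Vmax = 1/0.211 = 4.74 μM/s.
The slope is Km/Vmax, so Km = 0.0634 × 4.74 = 0.300 nM.
Then v = 4.74 × 0.0644/(0.300 + 0.0644) = 0.836 μM/s.

0.836 μM/s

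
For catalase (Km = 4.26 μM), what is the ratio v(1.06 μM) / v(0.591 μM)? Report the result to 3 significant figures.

1.64

The fractional saturations are [S]/(Km+[S]) = 0.591/4.851 = 0.1218 and 1.06/5.320 = 0.1992.
v₂/v₁ is just their ratio: 0.1992/0.1218 = 1.64.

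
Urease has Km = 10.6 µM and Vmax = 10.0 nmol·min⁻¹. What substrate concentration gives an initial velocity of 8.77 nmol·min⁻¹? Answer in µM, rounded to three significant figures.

75.6 µM

The required fractional saturation is v/Vmax = 8.77/10.0 = 0.8770.
Then [S]/(Km+[S]) = 0.8770 ⇒ [S] = 10.6 × 0.8770/(1 − 0.8770) = 75.6 µM.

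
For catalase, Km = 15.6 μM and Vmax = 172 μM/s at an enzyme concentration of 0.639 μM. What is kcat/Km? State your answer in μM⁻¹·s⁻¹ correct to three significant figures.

17.3 μM⁻¹·s⁻¹

kcat = Vmax/[E]total = 172/0.639 = 269 s⁻¹.
kcat/Km = 269/15.6 = 17.3 μM⁻¹·s⁻¹.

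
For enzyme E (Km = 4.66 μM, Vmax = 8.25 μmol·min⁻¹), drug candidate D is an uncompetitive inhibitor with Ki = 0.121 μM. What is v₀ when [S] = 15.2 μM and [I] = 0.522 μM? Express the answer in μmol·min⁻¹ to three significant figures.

1.47 μmol·min⁻¹

α = 1 + [I]/Ki = 1 + 0.522/0.121 = 5.314.
For an uncompetitive inhibitor, both parameters are divided by α, giving Vmax/α and Km/α: Km,app = 0.877 μM, Vmax,app = 1.55 μmol·min⁻¹.
v = Vmax,app·[S]/(Km,app + [S]) = 1.55 × 15.2/(0.877 + 15.2) = 1.47 μmol·min⁻¹.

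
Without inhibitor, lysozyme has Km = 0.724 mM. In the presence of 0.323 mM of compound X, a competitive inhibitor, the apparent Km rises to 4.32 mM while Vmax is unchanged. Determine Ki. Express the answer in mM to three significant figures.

0.0650 mM

Competitive: Km,app = α·Km with α = 1 + [I]/Ki.
α = Km,app/Km = 4.32/0.724 = 5.967.
Since α = 1 + [I]/Ki, [I]/Ki = 5.967 − 1 = 4.967 and Ki = 0.323/4.967 = 0.0650 mM.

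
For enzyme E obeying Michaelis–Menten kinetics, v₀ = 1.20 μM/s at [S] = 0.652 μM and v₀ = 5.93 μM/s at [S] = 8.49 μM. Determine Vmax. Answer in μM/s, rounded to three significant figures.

From v = Vmax[S]/(Km+[S]), each point gives Vmax = v(Km+[S])/[S].
Equating: 1.20(Km+0.652)/0.652 = 5.93(Km+8.49)/8.49.
1.840·Km + 1.20 = 0.6985·Km + 5.93, so (1.840 − 0.6985)·Km = 5.93 − 1.20.
Km = 4.730/1.142 = 4.14 μM; then Vmax = 1.20(4.14+0.652)/0.652 = 8.82 μM/s.

8.82 μM/s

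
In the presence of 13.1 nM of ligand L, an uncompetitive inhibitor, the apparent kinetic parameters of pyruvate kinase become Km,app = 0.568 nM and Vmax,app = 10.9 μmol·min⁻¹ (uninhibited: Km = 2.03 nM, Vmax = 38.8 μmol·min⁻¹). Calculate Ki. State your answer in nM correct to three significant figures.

Uncompetitive: Vmax,app = Vmax/α (and Km,app = Km/α) with α = 1 + [I]/Ki.
α = Vmax/Vmax,app = 38.8/10.9 = 3.560.
Since α = 1 + [I]/Ki, [I]/Ki = 3.560 − 1 = 2.560 and Ki = 13.1/2.560 = 5.12 nM.

5.12 nM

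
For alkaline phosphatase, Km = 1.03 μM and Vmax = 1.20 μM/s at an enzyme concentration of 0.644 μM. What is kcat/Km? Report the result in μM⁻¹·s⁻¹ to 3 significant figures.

kcat = Vmax/[E]total = 1.20/0.644 = 1.86 s⁻¹.
kcat/Km = 1.86/1.03 = 1.81 μM⁻¹·s⁻¹.

1.81 μM⁻¹·s⁻¹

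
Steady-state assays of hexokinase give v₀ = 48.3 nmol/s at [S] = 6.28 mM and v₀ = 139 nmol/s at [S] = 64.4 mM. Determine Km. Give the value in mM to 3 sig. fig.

16.4 mM

In reciprocal form, 1/v = (Km/Vmax)·(1/[S]) + 1/Vmax. The two points give (1/[S], 1/v) = (0.1592, 0.02070) and (0.01553, 0.007194).
Slope = (0.02070 − 0.007194)/(0.1592 − 0.01553) = 0.09401; intercept = 0.02070 − 0.09401×0.1592 = 0.005734.
Vmax = 1/intercept = 174 nmol/s; Km = slope × Vmax = 0.09401 × 174 = 16.4 mM.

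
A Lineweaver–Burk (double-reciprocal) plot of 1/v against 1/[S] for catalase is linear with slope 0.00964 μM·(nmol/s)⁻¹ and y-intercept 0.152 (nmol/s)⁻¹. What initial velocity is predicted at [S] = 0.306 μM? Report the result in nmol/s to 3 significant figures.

The y-intercept is 1/Vmax, so Vmax = 1/0.152 = 6.58 nmol/s.
The slope is Km/Vmax, so Km = 0.00964 × 6.58 = 0.0634 μM.
Then v = 6.58 × 0.306/(0.0634 + 0.306) = 5.45 nmol/s.

5.45 nmol/s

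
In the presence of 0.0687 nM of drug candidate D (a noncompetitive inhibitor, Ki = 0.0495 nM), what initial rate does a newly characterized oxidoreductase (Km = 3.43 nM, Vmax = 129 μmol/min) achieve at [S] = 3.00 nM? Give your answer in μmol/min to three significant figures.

α = 1 + [I]/Ki = 1 + 0.0687/0.0495 = 2.388.
For a noncompetitive inhibitor, Vmax is reduced to Vmax/α while Km is unchanged: Km,app = 3.43 nM, Vmax,app = 54.0 μmol/min.
v = Vmax,app·[S]/(Km,app + [S]) = 54.0 × 3.00/(3.43 + 3.00) = 25.2 μmol/min.

25.2 μmol/min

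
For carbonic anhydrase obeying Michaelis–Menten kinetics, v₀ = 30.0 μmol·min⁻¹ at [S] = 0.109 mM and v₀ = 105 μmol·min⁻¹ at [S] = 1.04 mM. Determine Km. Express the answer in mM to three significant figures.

0.430 mM

In reciprocal form, 1/v = (Km/Vmax)·(1/[S]) + 1/Vmax. The two points give (1/[S], 1/v) = (9.174, 0.03333) and (0.9615, 0.009524).
Slope = (0.03333 − 0.009524)/(9.174 − 0.9615) = 0.002899; intercept = 0.03333 − 0.002899×9.174 = 0.006736.
Vmax = 1/intercept = 148 μmol·min⁻¹; Km = slope × Vmax = 0.002899 × 148 = 0.430 mM.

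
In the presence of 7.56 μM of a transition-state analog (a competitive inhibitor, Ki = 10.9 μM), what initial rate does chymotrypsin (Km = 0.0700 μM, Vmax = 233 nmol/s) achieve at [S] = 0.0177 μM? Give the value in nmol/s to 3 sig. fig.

30.3 nmol/s

α = 1 + [I]/Ki = 1 + 7.56/10.9 = 1.694.
For a competitive inhibitor, Vmax is unchanged and the apparent Km becomes α·Km: Km,app = 0.119 μM, Vmax,app = 233 nmol/s.
v = Vmax,app·[S]/(Km,app + [S]) = 233 × 0.0177/(0.119 + 0.0177) = 30.3 nmol/s.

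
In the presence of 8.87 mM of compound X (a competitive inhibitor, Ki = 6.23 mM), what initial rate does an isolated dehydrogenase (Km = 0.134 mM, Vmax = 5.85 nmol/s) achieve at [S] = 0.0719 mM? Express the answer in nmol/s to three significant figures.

With α = 1 + [I]/Ki = 1 + 8.87/6.23 = 2.424, the competitive rate law is v = Vmax[S] / (αKm + [S]).
v = 5.85×0.0719 / (2.424×0.134 + 0.0719) = 0.4206/0.3967 = 1.06 nmol/s.

1.06 nmol/s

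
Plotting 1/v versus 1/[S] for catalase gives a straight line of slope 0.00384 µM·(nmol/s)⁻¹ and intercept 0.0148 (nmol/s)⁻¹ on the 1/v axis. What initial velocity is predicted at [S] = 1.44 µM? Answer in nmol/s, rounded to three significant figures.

57.3 nmol/s

The y-intercept is 1/Vmax, so Vmax = 1/0.0148 = 67.6 nmol/s.
The slope is Km/Vmax, so Km = 0.00384 × 67.6 = 0.259 µM.
Then v = 67.6 × 1.44/(0.259 + 1.44) = 57.3 nmol/s.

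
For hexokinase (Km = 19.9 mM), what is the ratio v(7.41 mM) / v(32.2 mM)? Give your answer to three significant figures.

0.439

The fractional saturations are [S]/(Km+[S]) = 32.2/52.10 = 0.6180 and 7.41/27.31 = 0.2713.
v₂/v₁ is just their ratio: 0.2713/0.6180 = 0.439.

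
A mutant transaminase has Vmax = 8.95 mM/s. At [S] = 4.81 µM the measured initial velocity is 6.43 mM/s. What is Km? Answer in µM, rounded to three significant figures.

From v = Vmax[S]/(Km+[S]), Km = [S](Vmax − v)/v.
Km = 4.81 × (8.95 − 6.43) / 6.43 = 12.12/6.43 = 1.89 µM.

1.89 µM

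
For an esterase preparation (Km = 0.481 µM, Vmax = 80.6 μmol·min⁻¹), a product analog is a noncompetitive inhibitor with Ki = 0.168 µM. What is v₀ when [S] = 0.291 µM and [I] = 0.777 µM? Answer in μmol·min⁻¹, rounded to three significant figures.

α = 1 + [I]/Ki = 1 + 0.777/0.168 = 5.625.
For a noncompetitive inhibitor, Vmax is reduced to Vmax/α while Km is unchanged: Km,app = 0.481 µM, Vmax,app = 14.3 μmol·min⁻¹.
v = Vmax,app·[S]/(Km,app + [S]) = 14.3 × 0.291/(0.481 + 0.291) = 5.40 μmol·min⁻¹.

5.40 μmol·min⁻¹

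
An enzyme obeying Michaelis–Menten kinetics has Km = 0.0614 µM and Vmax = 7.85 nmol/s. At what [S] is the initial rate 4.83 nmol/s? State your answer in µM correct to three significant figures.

Rearranging v = Vmax[S]/(Km+[S]) gives [S] = Km·v/(Vmax − v).
[S] = 0.0614 × 4.83 / (7.85 − 4.83) = 0.2966/3.020 = 0.0982 µM.

0.0982 µM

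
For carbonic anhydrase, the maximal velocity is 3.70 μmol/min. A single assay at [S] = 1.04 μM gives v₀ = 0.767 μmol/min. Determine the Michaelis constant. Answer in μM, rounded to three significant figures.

3.98 μM

From v = Vmax[S]/(Km+[S]), Km = [S](Vmax − v)/v.
Km = 1.04 × (3.70 − 0.767) / 0.767 = 3.050/0.767 = 3.98 μM.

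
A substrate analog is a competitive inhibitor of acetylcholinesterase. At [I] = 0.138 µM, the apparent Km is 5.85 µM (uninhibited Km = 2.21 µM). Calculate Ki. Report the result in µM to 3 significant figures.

0.0838 µM

Competitive: Km,app = α·Km with α = 1 + [I]/Ki.
α = Km,app/Km = 5.85/2.21 = 2.647.
Ki = [I]/(α − 1) = 0.138/1.647 = 0.0838 µM.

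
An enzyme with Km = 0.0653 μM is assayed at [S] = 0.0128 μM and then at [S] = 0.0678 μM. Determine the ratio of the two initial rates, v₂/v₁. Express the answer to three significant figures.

3.11

Since Vmax cancels, v₂/v₁ = [S]₂(Km+[S]₁) / [S]₁(Km+[S]₂).
= 0.0678×(0.0653+0.0128) / (0.0128×(0.0653+0.0678)) = 0.005295/0.001704 = 3.11.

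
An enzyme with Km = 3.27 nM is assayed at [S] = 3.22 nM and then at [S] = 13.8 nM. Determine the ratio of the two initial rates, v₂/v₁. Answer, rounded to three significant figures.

1.63

Since Vmax cancels, v₂/v₁ = [S]₂(Km+[S]₁) / [S]₁(Km+[S]₂).
= 13.8×(3.27+3.22) / (3.22×(3.27+13.8)) = 89.56/54.97 = 1.63.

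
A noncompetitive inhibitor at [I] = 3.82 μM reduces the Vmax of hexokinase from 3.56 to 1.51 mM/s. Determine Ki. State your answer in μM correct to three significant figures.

2.81 μM

Noncompetitive: Vmax,app = Vmax/α with α = 1 + [I]/Ki.
α = Vmax/Vmax,app = 3.56/1.51 = 2.358.
Ki = [I]/(α − 1) = 3.82/1.358 = 2.81 μM.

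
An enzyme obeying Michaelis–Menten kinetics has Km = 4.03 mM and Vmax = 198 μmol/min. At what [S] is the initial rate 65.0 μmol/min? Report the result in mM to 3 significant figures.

The required fractional saturation is v/Vmax = 65.0/198 = 0.3283.
Then [S]/(Km+[S]) = 0.3283 ⇒ [S] = 4.03 × 0.3283/(1 − 0.3283) = 1.97 mM.

1.97 mM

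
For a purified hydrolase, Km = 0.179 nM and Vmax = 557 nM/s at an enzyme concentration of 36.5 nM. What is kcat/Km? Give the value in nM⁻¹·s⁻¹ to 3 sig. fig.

kcat = Vmax/[E]total = 557/36.5 = 15.3 s⁻¹.
kcat/Km = 15.3/0.179 = 85.3 nM⁻¹·s⁻¹.

85.3 nM⁻¹·s⁻¹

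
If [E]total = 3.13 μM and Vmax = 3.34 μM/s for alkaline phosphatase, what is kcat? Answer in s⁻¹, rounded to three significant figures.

1.07 s⁻¹

kcat = Vmax/[E]total = 3.34 μM/s / 3.13 μM = 1.07 s⁻¹.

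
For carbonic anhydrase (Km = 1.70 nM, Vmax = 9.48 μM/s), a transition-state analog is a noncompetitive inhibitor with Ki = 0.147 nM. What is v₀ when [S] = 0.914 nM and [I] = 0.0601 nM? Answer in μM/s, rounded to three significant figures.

With α = 1 + [I]/Ki = 1 + 0.0601/0.147 = 1.409, the noncompetitive rate law is v = (Vmax/α)·[S] / (Km + [S]).
v = (9.48/1.409)×0.914 / (1.70 + 0.914) = 6.150/2.614 = 2.35 μM/s.

2.35 μM/s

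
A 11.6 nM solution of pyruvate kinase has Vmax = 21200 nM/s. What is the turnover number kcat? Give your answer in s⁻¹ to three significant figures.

1830 s⁻¹

kcat = Vmax/[E]total = 21200 nM/s / 11.6 nM = 1830 s⁻¹.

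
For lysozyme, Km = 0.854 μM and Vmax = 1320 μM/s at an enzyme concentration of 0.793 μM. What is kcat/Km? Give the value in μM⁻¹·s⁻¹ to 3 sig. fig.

kcat = Vmax/[E]total = 1320/0.793 = 1660 s⁻¹.
kcat/Km = 1660/0.854 = 1950 μM⁻¹·s⁻¹.

1950 μM⁻¹·s⁻¹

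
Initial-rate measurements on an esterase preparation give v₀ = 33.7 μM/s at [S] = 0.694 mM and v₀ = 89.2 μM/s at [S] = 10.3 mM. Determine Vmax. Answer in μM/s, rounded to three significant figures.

101 μM/s

From v = Vmax[S]/(Km+[S]), each point gives Vmax = v(Km+[S])/[S].
Equating: 33.7(Km+0.694)/0.694 = 89.2(Km+10.3)/10.3.
48.56·Km + 33.7 = 8.660·Km + 89.2, so (48.56 − 8.660)·Km = 89.2 − 33.7.
Km = 55.50/39.90 = 1.39 mM; then Vmax = 33.7(1.39+0.694)/0.694 = 101 μM/s.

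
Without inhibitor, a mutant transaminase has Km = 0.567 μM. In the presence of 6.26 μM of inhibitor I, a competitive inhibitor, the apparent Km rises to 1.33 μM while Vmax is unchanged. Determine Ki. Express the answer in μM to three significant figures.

4.65 μM

Competitive: Km,app = α·Km with α = 1 + [I]/Ki.
α = Km,app/Km = 1.33/0.567 = 2.346.
Ki = [I]/(α − 1) = 6.26/1.346 = 4.65 μM.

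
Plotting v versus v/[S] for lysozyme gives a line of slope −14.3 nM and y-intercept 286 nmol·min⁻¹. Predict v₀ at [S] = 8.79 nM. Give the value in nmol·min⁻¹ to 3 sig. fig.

109 nmol·min⁻¹

In the Eadie–Hofstee form v = Vmax − Km·(v/[S]), the slope is −Km and the intercept is Vmax, so Km = 14.3 nM and Vmax = 286 nmol·min⁻¹.
v = 286 × 8.79/(14.3 + 8.79) = 109 nmol·min⁻¹.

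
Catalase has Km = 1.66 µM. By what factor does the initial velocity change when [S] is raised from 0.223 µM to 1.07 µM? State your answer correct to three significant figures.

The fractional saturations are [S]/(Km+[S]) = 0.223/1.883 = 0.1184 and 1.07/2.730 = 0.3919.
v₂/v₁ is just their ratio: 0.3919/0.1184 = 3.31.

3.31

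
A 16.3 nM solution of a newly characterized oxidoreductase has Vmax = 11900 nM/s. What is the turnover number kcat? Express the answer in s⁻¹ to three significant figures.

730 s⁻¹

kcat = Vmax/[E]total = 11900 nM/s / 16.3 nM = 730 s⁻¹.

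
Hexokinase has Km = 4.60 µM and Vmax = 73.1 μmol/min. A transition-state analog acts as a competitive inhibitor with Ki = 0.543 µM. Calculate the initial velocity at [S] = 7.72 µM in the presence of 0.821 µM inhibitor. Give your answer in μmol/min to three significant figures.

29.3 μmol/min

α = 1 + [I]/Ki = 1 + 0.821/0.543 = 2.512.
For a competitive inhibitor, Vmax is unchanged and the apparent Km becomes α·Km: Km,app = 11.6 µM, Vmax,app = 73.1 μmol/min.
v = Vmax,app·[S]/(Km,app + [S]) = 73.1 × 7.72/(11.6 + 7.72) = 29.3 μmol/min.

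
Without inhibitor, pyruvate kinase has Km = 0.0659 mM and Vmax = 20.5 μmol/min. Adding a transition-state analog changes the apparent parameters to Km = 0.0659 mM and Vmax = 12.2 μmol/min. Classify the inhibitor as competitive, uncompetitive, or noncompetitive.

Vmax decreases (20.5 → 12.2 μmol/min) while Km is unchanged — pure noncompetitive inhibition.

noncompetitive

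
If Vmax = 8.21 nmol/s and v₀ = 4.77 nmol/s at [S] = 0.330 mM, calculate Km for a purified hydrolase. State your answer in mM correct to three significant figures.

0.238 mM

From v = Vmax[S]/(Km+[S]), Km = [S](Vmax − v)/v.
Km = 0.330 × (8.21 − 4.77) / 4.77 = 1.135/4.77 = 0.238 mM.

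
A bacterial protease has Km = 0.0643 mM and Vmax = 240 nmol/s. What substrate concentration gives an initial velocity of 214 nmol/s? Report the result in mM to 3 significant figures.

The required fractional saturation is v/Vmax = 214/240 = 0.8917.
Then [S]/(Km+[S]) = 0.8917 ⇒ [S] = 0.0643 × 0.8917/(1 − 0.8917) = 0.529 mM.

0.529 mM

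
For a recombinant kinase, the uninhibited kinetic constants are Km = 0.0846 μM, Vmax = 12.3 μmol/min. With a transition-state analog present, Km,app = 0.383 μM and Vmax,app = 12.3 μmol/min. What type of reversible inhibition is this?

competitive

Km increases (0.0846 → 0.383 μM) while Vmax is unchanged — the hallmark of competitive inhibition.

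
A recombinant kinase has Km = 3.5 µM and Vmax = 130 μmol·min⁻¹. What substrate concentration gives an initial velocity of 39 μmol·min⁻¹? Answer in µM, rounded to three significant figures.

1.50 µM

Rearranging v = Vmax[S]/(Km+[S]) gives [S] = Km·v/(Vmax − v).
[S] = 3.5 × 39 / (130 − 39) = 136.5/91.00 = 1.50 µM.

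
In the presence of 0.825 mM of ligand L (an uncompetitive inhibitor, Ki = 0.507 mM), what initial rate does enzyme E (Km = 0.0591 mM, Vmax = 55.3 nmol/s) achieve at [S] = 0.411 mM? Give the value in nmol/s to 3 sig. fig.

With α = 1 + [I]/Ki = 1 + 0.825/0.507 = 2.627, the uncompetitive rate law is v = (Vmax/α)·[S] / (Km/α + [S]).
v = (55.3/2.627)×0.411 / (0.0591/2.627 + 0.411) = 8.651/0.4335 = 20.0 nmol/s.

20.0 nmol/s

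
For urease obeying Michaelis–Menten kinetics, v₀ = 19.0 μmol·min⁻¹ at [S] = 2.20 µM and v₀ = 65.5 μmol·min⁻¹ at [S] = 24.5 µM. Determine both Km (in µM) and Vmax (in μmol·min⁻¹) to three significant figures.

In reciprocal form, 1/v = (Km/Vmax)·(1/[S]) + 1/Vmax. The two points give (1/[S], 1/v) = (0.4545, 0.05263) and (0.04082, 0.01527).
Slope = (0.05263 − 0.01527)/(0.4545 − 0.04082) = 0.09031; intercept = 0.05263 − 0.09031×0.4545 = 0.01158.
Vmax = 1/intercept = 86.3 μmol·min⁻¹; Km = slope × Vmax = 0.09031 × 86.3 = 7.80 µM.

Km = 7.80 µM; Vmax = 86.3 μmol·min⁻¹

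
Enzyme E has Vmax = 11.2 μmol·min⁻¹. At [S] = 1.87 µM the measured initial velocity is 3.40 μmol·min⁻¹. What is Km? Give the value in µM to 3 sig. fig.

v/Vmax = 3.40/11.2 = 0.3036 = [S]/(Km+[S]).
So Km + [S] = [S]/0.3036 = 6.160 µM, giving Km = 6.160 − 1.87 = 4.29 µM.

4.29 µM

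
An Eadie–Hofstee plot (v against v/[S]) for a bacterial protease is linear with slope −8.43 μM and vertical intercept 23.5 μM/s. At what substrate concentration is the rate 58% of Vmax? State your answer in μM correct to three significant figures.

11.6 μM

The Eadie–Hofstee slope gives Km = 8.43 μM (slope = −Km).
v/Vmax = [S]/(Km+[S]) = 0.58 ⇒ [S] = Km·0.58/(1−0.58) = 8.43 × 1.381 = 11.6 μM.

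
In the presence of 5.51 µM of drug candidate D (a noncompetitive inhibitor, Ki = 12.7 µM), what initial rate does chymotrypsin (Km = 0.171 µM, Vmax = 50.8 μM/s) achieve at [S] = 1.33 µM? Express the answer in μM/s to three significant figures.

31.4 μM/s

α = 1 + [I]/Ki = 1 + 5.51/12.7 = 1.434.
For a noncompetitive inhibitor, Vmax is reduced to Vmax/α while Km is unchanged: Km,app = 0.171 µM, Vmax,app = 35.4 μM/s.
v = Vmax,app·[S]/(Km,app + [S]) = 35.4 × 1.33/(0.171 + 1.33) = 31.4 μM/s.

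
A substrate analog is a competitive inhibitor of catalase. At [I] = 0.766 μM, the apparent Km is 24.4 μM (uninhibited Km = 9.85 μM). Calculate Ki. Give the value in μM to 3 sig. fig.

0.519 μM

Competitive: Km,app = α·Km with α = 1 + [I]/Ki.
α = Km,app/Km = 24.4/9.85 = 2.477.
Since α = 1 + [I]/Ki, [I]/Ki = 2.477 − 1 = 1.477 and Ki = 0.766/1.477 = 0.519 μM.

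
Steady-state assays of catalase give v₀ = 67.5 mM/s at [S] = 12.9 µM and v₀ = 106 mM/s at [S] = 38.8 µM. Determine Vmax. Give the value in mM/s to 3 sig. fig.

In reciprocal form, 1/v = (Km/Vmax)·(1/[S]) + 1/Vmax. The two points give (1/[S], 1/v) = (0.07752, 0.01481) and (0.02577, 0.009434).
Slope = (0.01481 − 0.009434)/(0.07752 − 0.02577) = 0.1040; intercept = 0.01481 − 0.1040×0.07752 = 0.006754.
Vmax = 1/intercept = 148 mM/s; Km = slope × Vmax = 0.1040 × 148 = 15.4 µM.

148 mM/s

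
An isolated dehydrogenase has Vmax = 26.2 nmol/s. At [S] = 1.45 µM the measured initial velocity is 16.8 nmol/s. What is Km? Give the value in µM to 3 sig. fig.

0.811 µM

v/Vmax = 16.8/26.2 = 0.6412 = [S]/(Km+[S]).
So Km + [S] = [S]/0.6412 = 2.261 µM, giving Km = 2.261 − 1.45 = 0.811 µM.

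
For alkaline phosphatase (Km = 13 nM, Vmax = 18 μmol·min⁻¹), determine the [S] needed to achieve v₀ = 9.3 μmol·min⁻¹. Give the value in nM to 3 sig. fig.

Rearranging v = Vmax[S]/(Km+[S]) gives [S] = Km·v/(Vmax − v).
[S] = 13 × 9.3 / (18 − 9.3) = 120.9/8.700 = 13.9 nM.

13.9 nM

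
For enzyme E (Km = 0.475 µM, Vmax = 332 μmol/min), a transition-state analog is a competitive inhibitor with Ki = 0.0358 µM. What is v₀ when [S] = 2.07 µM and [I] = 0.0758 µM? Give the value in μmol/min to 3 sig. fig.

With α = 1 + [I]/Ki = 1 + 0.0758/0.0358 = 3.117, the competitive rate law is v = Vmax[S] / (αKm + [S]).
v = 332×2.07 / (3.117×0.475 + 2.07) = 687.2/3.551 = 194 μmol/min.

194 μmol/min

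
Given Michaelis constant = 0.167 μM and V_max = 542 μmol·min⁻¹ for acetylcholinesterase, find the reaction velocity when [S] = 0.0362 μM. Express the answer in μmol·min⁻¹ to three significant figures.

96.6 μmol·min⁻¹

[S]/(Km+[S]) = 0.0362/0.2032 = 0.1781, the fractional saturation.
v = 0.1781 × Vmax = 0.1781 × 542 = 96.6 μmol·min⁻¹.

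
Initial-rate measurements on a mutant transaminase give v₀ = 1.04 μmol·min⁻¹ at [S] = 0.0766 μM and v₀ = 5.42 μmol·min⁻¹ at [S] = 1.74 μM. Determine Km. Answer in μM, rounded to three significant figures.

From v = Vmax[S]/(Km+[S]), each point gives Vmax = v(Km+[S])/[S].
Equating: 1.04(Km+0.0766)/0.0766 = 5.42(Km+1.74)/1.74.
13.58·Km + 1.04 = 3.115·Km + 5.42, so (13.58 − 3.115)·Km = 5.42 − 1.04.
Km = 4.380/10.46 = 0.419 μM; then Vmax = 1.04(0.419+0.0766)/0.0766 = 6.72 μmol·min⁻¹.

0.419 μM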